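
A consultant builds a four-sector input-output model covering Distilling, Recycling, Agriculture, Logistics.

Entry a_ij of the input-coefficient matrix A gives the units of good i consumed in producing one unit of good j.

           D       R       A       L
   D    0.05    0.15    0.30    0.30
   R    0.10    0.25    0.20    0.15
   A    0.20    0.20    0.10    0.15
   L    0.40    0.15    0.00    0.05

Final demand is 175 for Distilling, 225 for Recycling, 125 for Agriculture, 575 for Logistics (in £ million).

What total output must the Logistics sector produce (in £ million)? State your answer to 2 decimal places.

I − A =
  [   0.95    -0.15    -0.30    -0.30]
  [  -0.10     0.75    -0.20    -0.15]
  [  -0.20    -0.20     0.90    -0.15]
  [  -0.40    -0.15     0.00     0.95]
Compute the cofactors C_ij = (−1)^(i+j)·(3×3 minor ij) of I−A; the adjugate is their transpose:
adj(I−A) = Cᵀ =
  [ 0.578500   0.232500   0.244500   0.258000]
  [ 0.189500   0.629250   0.203000   0.191250]
  [ 0.216250   0.224375   0.537750   0.188625]
  [ 0.273500   0.197250   0.135000   0.532750]
det(I−A) = Σ_j (I−A)_1j·C_1j = (0.95)(0.578500) + (-0.15)(0.189500) + (-0.30)(0.216250) + (-0.30)(0.273500) = 0.374225
(I − A)⁻¹ = adj(I−A) / det(I−A) ≈
  [   1.5459     0.6213     0.6534     0.6894]
  [   0.5064     1.6815     0.5425     0.5111]
  [   0.5779     0.5996     1.4370     0.5040]
  [   0.7308     0.5271     0.3607     1.4236]
x = (I − A)⁻¹ d = adj(I−A)·d / det(I−A), with det(I−A) = 0.374225:
  x_D = (0.578500·175 + 0.232500·225 + 0.244500·125 + 0.258000·575) / 0.374225 = 332.4625 / 0.374225 ≈ 888.40
  x_R = (0.189500·175 + 0.629250·225 + 0.203000·125 + 0.191250·575) / 0.374225 = 310.0875 / 0.374225 ≈ 828.61
  x_A = (0.216250·175 + 0.224375·225 + 0.537750·125 + 0.188625·575) / 0.374225 = 264.00625 / 0.374225 ≈ 705.47
  x_L = (0.273500·175 + 0.197250·225 + 0.135000·125 + 0.532750·575) / 0.374225 = 415.45 / 0.374225 ≈ 1110.16

x_L = 1110.16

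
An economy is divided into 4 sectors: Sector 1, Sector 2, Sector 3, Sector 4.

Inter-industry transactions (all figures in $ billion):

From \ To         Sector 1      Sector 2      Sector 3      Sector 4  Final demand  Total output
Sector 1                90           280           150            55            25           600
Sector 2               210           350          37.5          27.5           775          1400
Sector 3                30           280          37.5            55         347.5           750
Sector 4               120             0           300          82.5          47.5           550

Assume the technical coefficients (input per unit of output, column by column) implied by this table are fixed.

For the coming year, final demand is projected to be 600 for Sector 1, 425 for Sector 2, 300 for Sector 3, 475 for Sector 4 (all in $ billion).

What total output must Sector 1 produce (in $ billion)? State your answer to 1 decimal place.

Technical coefficients a_ij = z_ij / X_j:
  a_11 = 90/600 = 0.15, a_21 = 210/600 = 0.35, a_31 = 30/600 = 0.05, a_41 = 120/600 = 0.20
  a_12 = 280/1400 = 0.20, a_22 = 350/1400 = 0.25, a_32 = 280/1400 = 0.20, a_42 = 0/1400 = 0.00
  a_13 = 150/750 = 0.20, a_23 = 37.5/750 = 0.05, a_33 = 37.5/750 = 0.05, a_43 = 300/750 = 0.40
  a_14 = 55/550 = 0.10, a_24 = 27.5/550 = 0.05, a_34 = 55/550 = 0.10, a_44 = 82.5/550 = 0.15
I − A =
  [   0.85    -0.20    -0.20    -0.10]
  [  -0.35     0.75    -0.05    -0.05]
  [  -0.05    -0.20     0.95    -0.10]
  [  -0.20     0.00    -0.40     0.85]
Compute the cofactors C_ij = (−1)^(i+j)·(3×3 minor ij) of I−A; the adjugate is their transpose:
adj(I−A) = Cᵀ =
  [ 0.563125   0.195500   0.170000   0.097750]
  [ 0.282250   0.618875   0.127625   0.084625]
  [ 0.108375   0.153000   0.465375   0.076500]
  [ 0.183500   0.118000   0.259000   0.508625]
det(I−A) = Σ_j (I−A)_1j·C_1j = (0.85)(0.563125) + (-0.20)(0.282250) + (-0.20)(0.108375) + (-0.10)(0.183500) = 0.38218125
(I − A)⁻¹ = adj(I−A) / det(I−A) ≈
  [   1.4735     0.5115     0.4448     0.2558]
  [   0.7385     1.6193     0.3339     0.2214]
  [   0.2836     0.4003     1.2177     0.2002]
  [   0.4801     0.3088     0.6777     1.3308]
x = (I − A)⁻¹ d = adj(I−A)·d / det(I−A), with det(I−A) = 0.38218125:
  x_1 = (0.563125·600 + 0.195500·425 + 0.170000·300 + 0.097750·475) / 0.38218125 = 518.39375 / 0.38218125 ≈ 1356.4
  x_2 = (0.282250·600 + 0.618875·425 + 0.127625·300 + 0.084625·475) / 0.38218125 = 510.85625 / 0.38218125 ≈ 1336.7
  x_3 = (0.108375·600 + 0.153000·425 + 0.465375·300 + 0.076500·475) / 0.38218125 = 306.00 / 0.38218125 ≈ 800.7
  x_4 = (0.183500·600 + 0.118000·425 + 0.259000·300 + 0.508625·475) / 0.38218125 = 479.546875 / 0.38218125 ≈ 1254.8

x_1 = 1356.4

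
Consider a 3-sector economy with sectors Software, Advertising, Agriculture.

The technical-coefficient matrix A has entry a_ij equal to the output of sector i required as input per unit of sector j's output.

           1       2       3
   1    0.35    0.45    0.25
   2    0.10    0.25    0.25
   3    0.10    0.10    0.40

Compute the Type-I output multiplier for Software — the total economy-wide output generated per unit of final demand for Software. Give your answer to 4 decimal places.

I − A =
  [   0.65    -0.45    -0.25]
  [  -0.10     0.75    -0.25]
  [  -0.10    -0.10     0.60]
Cofactors of I−A, C_ij = (−1)^(i+j)·(minor ij) (rows/columns in the sector order above):
  C_11 = (0.75)(0.60) − (-0.25)(-0.10) = 0.4250
  C_12 = −[(-0.10)(0.60) − (-0.25)(-0.10)] = 0.0850
  C_13 = (-0.10)(-0.10) − (0.75)(-0.10) = 0.0850
  C_21 = −[(-0.45)(0.60) − (-0.25)(-0.10)] = 0.2950
  C_22 = (0.65)(0.60) − (-0.25)(-0.10) = 0.3650
  C_23 = −[(0.65)(-0.10) − (-0.45)(-0.10)] = 0.1100
  C_31 = (-0.45)(-0.25) − (-0.25)(0.75) = 0.3000
  C_32 = −[(0.65)(-0.25) − (-0.25)(-0.10)] = 0.1875
  C_33 = (0.65)(0.75) − (-0.45)(-0.10) = 0.4425
det(I−A) = Σ_j (I−A)_1j·C_1j = (0.65)(0.4250) + (-0.45)(0.0850) + (-0.25)(0.0850) = 0.21675
adj(I−A) = Cᵀ =
  [ 0.4250   0.2950   0.3000]
  [ 0.0850   0.3650   0.1875]
  [ 0.0850   0.1100   0.4425]
(I − A)⁻¹ = adj(I−A) / det(I−A) ≈
  [   1.96078     1.36101     1.38408]
  [   0.39216     1.68397     0.86505]
  [   0.39216     0.50750     2.04152]
The output multiplier for sector j is the column-j sum of the Leontief inverse (I − A)⁻¹ = adj(I−A) / det(I−A).
Column 1 of adj(I−A): (0.4250, 0.0850, 0.0850); det(I−A) = 0.21675.
m_1 = (0.4250 + 0.0850 + 0.0850) / 0.21675 = 0.595 / 0.21675 ≈ 2.7451.

m_1 = 2.7451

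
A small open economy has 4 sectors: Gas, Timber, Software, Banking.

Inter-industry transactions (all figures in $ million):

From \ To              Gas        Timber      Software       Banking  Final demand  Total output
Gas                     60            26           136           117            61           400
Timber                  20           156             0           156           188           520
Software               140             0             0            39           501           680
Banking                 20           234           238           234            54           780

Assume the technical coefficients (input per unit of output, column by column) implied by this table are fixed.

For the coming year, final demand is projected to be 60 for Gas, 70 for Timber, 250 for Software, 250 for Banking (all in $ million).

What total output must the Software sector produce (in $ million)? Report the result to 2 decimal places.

x_S = 406.32

Technical coefficients a_ij = z_ij / X_j:
  a_GG = 60/400 = 0.15, a_TG = 20/400 = 0.05, a_SG = 140/400 = 0.35, a_BG = 20/400 = 0.05
  a_GT = 26/520 = 0.05, a_TT = 156/520 = 0.30, a_ST = 0/520 = 0.00, a_BT = 234/520 = 0.45
  a_GS = 136/680 = 0.20, a_TS = 0/680 = 0.00, a_SS = 0/680 = 0.00, a_BS = 238/680 = 0.35
  a_GB = 117/780 = 0.15, a_TB = 156/780 = 0.20, a_SB = 39/780 = 0.05, a_BB = 234/780 = 0.30
I − A =
  [   0.85    -0.05    -0.20    -0.15]
  [  -0.05     0.70     0.00    -0.20]
  [  -0.35     0.00     1.00    -0.05]
  [  -0.05    -0.45    -0.35     0.70]
Compute the cofactors C_ij = (−1)^(i+j)·(3×3 minor ij) of I−A; the adjugate is their transpose:
adj(I−A) = Cᵀ =
  [ 0.387750   0.106125   0.120250   0.122000]
  [ 0.068625   0.504750   0.071125   0.164000]
  [ 0.142875   0.055125   0.329125   0.069875]
  [ 0.143250   0.359625   0.218875   0.543500]
det(I−A) = Σ_j (I−A)_1j·C_1j = (0.85)(0.387750) + (-0.05)(0.068625) + (-0.20)(0.142875) + (-0.15)(0.143250) = 0.27609375
(I − A)⁻¹ = adj(I−A) / det(I−A) ≈
  [   1.4044     0.3844     0.4355     0.4419]
  [   0.2486     1.8282     0.2576     0.5940]
  [   0.5175     0.1997     1.1921     0.2531]
  [   0.5188     1.3025     0.7928     1.9685]
x = (I − A)⁻¹ d = adj(I−A)·d / det(I−A), with det(I−A) = 0.27609375:
  x_G = (0.387750·60 + 0.106125·70 + 0.120250·250 + 0.122000·250) / 0.27609375 = 91.25625 / 0.27609375 ≈ 330.53
  x_T = (0.068625·60 + 0.504750·70 + 0.071125·250 + 0.164000·250) / 0.27609375 = 98.23125 / 0.27609375 ≈ 355.79
  x_S = (0.142875·60 + 0.055125·70 + 0.329125·250 + 0.069875·250) / 0.27609375 = 112.18125 / 0.27609375 ≈ 406.32
  x_B = (0.143250·60 + 0.359625·70 + 0.218875·250 + 0.543500·250) / 0.27609375 = 224.3625 / 0.27609375 ≈ 812.63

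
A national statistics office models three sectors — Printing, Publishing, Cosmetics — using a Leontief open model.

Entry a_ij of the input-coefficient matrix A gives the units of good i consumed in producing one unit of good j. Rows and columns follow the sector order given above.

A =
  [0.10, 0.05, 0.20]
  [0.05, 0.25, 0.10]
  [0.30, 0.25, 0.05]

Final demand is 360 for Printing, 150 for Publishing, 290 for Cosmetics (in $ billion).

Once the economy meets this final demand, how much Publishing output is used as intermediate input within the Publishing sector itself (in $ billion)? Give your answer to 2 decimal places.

z_22 = 77.62

I − A =
  [   0.90    -0.05    -0.20]
  [  -0.05     0.75    -0.10]
  [  -0.30    -0.25     0.95]
Cofactors of I−A, C_ij = (−1)^(i+j)·(minor ij) (rows/columns in the sector order above):
  C_11 = (0.75)(0.95) − (-0.10)(-0.25) = 0.6875
  C_12 = −[(-0.05)(0.95) − (-0.10)(-0.30)] = 0.0775
  C_13 = (-0.05)(-0.25) − (0.75)(-0.30) = 0.2375
  C_21 = −[(-0.05)(0.95) − (-0.20)(-0.25)] = 0.0975
  C_22 = (0.90)(0.95) − (-0.20)(-0.30) = 0.7950
  C_23 = −[(0.90)(-0.25) − (-0.05)(-0.30)] = 0.2400
  C_31 = (-0.05)(-0.10) − (-0.20)(0.75) = 0.1550
  C_32 = −[(0.90)(-0.10) − (-0.20)(-0.05)] = 0.1000
  C_33 = (0.90)(0.75) − (-0.05)(-0.05) = 0.6725
det(I−A) = Σ_j (I−A)_1j·C_1j = (0.90)(0.6875) + (-0.05)(0.0775) + (-0.20)(0.2375) = 0.567375
adj(I−A) = Cᵀ =
  [ 0.6875   0.0975   0.1550]
  [ 0.0775   0.7950   0.1000]
  [ 0.2375   0.2400   0.6725]
(I − A)⁻¹ = adj(I−A) / det(I−A) ≈
  [   1.2117     0.1718     0.2732]
  [   0.1366     1.4012     0.1763]
  [   0.4186     0.4230     1.1853]
First solve x = (I − A)⁻¹ d = adj(I−A)·d / det(I−A); in particular x_2 = (0.0775·360 + 0.7950·150 + 0.1000·290) / 0.567375 = 176.15 / 0.567375 ≈ 310.4649.
Intermediate flow from 2 to 2: z_22 = a_22 · x_2 = 0.25 × 176.15 / 0.567375 = 44.0375 / 0.567375 ≈ 77.62.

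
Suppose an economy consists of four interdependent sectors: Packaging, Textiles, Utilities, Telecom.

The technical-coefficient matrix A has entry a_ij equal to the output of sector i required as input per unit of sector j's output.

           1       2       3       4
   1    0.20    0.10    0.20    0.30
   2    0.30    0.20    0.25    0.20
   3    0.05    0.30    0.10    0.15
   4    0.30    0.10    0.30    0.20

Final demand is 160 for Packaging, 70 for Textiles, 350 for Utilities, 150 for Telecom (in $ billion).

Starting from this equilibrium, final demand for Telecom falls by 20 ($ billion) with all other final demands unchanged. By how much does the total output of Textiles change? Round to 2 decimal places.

Δx_2 = -24.88

I − A =
  [   0.80    -0.10    -0.20    -0.30]
  [  -0.30     0.80    -0.25    -0.20]
  [  -0.05    -0.30     0.90    -0.15]
  [  -0.30    -0.10    -0.30     0.80]
Compute the cofactors C_ij = (−1)^(i+j)·(3×3 minor ij) of I−A; the adjugate is their transpose:
adj(I−A) = Cᵀ =
  [ 0.44025   0.17250   0.22950   0.25125]
  [ 0.28075   0.43750   0.27250   0.26575]
  [ 0.16150   0.18700   0.38500   0.17950]
  [ 0.26075   0.18950   0.26450   0.46175]
det(I−A) = Σ_j (I−A)_1j·C_1j = (0.80)(0.44025) + (-0.10)(0.28075) + (-0.20)(0.16150) + (-0.30)(0.26075) = 0.2136
(I − A)⁻¹ = adj(I−A) / det(I−A) ≈
  [   2.0611     0.8076     1.0744     1.1763]
  [   1.3144     2.0482     1.2757     1.2441]
  [   0.7561     0.8755     1.8024     0.8404]
  [   1.2207     0.8872     1.2383     2.1618]
Δx = (I − A)⁻¹ Δd with Δd having -20 in the Telecom component and 0 elsewhere.
So Δx_2 = L_24 · (-20), where L_24 = adj(I−A)_24 / det(I−A) = 0.26575 / 0.2136.
Δx_2 = 0.26575 × (-20) / 0.2136 = -5.315 / 0.2136 ≈ -24.88.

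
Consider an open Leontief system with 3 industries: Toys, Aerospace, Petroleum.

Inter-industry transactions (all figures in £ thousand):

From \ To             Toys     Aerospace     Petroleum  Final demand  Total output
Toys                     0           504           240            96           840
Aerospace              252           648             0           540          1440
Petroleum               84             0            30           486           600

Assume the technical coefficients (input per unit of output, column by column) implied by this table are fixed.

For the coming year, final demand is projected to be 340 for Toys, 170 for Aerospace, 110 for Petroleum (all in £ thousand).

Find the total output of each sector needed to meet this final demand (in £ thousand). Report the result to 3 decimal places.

x_1 = 644.729, x_2 = 660.761, x_3 = 183.656

Technical coefficients a_ij = z_ij / X_j:
  a_11 = 0/840 = 0.00, a_21 = 252/840 = 0.30, a_31 = 84/840 = 0.10
  a_12 = 504/1440 = 0.35, a_22 = 648/1440 = 0.45, a_32 = 0/1440 = 0.00
  a_13 = 240/600 = 0.40, a_23 = 0/600 = 0.00, a_33 = 30/600 = 0.05
I − A =
  [   1.00    -0.35    -0.40]
  [  -0.30     0.55     0.00]
  [  -0.10     0.00     0.95]
Cofactors of I−A, C_ij = (−1)^(i+j)·(minor ij) (rows/columns in the sector order above):
  C_11 = (0.55)(0.95) − (0.00)(0.00) = 0.5225
  C_12 = −[(-0.30)(0.95) − (0.00)(-0.10)] = 0.2850
  C_13 = (-0.30)(0.00) − (0.55)(-0.10) = 0.0550
  C_21 = −[(-0.35)(0.95) − (-0.40)(0.00)] = 0.3325
  C_22 = (1.00)(0.95) − (-0.40)(-0.10) = 0.9100
  C_23 = −[(1.00)(0.00) − (-0.35)(-0.10)] = 0.0350
  C_31 = (-0.35)(0.00) − (-0.40)(0.55) = 0.2200
  C_32 = −[(1.00)(0.00) − (-0.40)(-0.30)] = 0.1200
  C_33 = (1.00)(0.55) − (-0.35)(-0.30) = 0.4450
det(I−A) = Σ_j (I−A)_1j·C_1j = (1.00)(0.5225) + (-0.35)(0.2850) + (-0.40)(0.0550) = 0.40075
adj(I−A) = Cᵀ =
  [ 0.5225   0.3325   0.2200]
  [ 0.2850   0.9100   0.1200]
  [ 0.0550   0.0350   0.4450]
(I − A)⁻¹ = adj(I−A) / det(I−A) ≈
  [   1.3038     0.8297     0.5490]
  [   0.7112     2.2707     0.2994]
  [   0.1372     0.0873     1.1104]
x = (I − A)⁻¹ d = adj(I−A)·d / det(I−A), with det(I−A) = 0.40075:
  x_1 = (0.5225·340 + 0.3325·170 + 0.2200·110) / 0.40075 = 258.375 / 0.40075 ≈ 644.729
  x_2 = (0.2850·340 + 0.9100·170 + 0.1200·110) / 0.40075 = 264.80 / 0.40075 ≈ 660.761
  x_3 = (0.0550·340 + 0.0350·170 + 0.4450·110) / 0.40075 = 73.60 / 0.40075 ≈ 183.656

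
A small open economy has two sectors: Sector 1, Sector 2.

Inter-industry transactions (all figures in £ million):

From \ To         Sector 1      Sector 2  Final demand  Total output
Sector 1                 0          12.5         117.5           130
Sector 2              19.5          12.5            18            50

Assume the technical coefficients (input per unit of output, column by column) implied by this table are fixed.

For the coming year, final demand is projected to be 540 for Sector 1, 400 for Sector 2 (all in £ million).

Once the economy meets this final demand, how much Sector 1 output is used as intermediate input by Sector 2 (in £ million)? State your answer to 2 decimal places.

Technical coefficients a_ij = z_ij / X_j:
  a_11 = 0/130 = 0.00, a_21 = 19.5/130 = 0.15
  a_12 = 12.5/50 = 0.25, a_22 = 12.5/50 = 0.25
I − A =
  [   1.00    -0.25]
  [  -0.15     0.75]
det(I−A) = (1.00)(0.75) − (-0.25)(-0.15) = 0.7125
adj(I−A) = [[0.75, 0.25], [0.15, 1.00]]
(I − A)⁻¹ = adj(I−A) / det(I−A) ≈
  [   1.0526     0.3509]
  [   0.2105     1.4035]
First solve x = (I − A)⁻¹ d = adj(I−A)·d / det(I−A); in particular x_2 = (0.15·540 + 1.00·400) / 0.7125 = 481.00 / 0.7125 ≈ 675.0877.
Intermediate flow from 1 to 2: z_12 = a_12 · x_2 = 0.25 × 481.00 / 0.7125 = 120.25 / 0.7125 ≈ 168.77.

z_12 = 168.77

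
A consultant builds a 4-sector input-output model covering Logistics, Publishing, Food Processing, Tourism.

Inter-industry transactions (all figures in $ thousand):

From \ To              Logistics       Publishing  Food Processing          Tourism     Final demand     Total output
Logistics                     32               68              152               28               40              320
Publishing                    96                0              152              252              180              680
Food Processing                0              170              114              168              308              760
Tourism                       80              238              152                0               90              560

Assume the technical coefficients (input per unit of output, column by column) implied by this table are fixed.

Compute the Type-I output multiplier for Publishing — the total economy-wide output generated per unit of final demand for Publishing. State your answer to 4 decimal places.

m_P = 3.6749

Technical coefficients a_ij = z_ij / X_j:
  a_LL = 32/320 = 0.10, a_PL = 96/320 = 0.30, a_FL = 0/320 = 0.00, a_TL = 80/320 = 0.25
  a_LP = 68/680 = 0.10, a_PP = 0/680 = 0.00, a_FP = 170/680 = 0.25, a_TP = 238/680 = 0.35
  a_LF = 152/760 = 0.20, a_PF = 152/760 = 0.20, a_FF = 114/760 = 0.15, a_TF = 152/760 = 0.20
  a_LT = 28/560 = 0.05, a_PT = 252/560 = 0.45, a_FT = 168/560 = 0.30, a_TT = 0/560 = 0.00
I − A =
  [   0.90    -0.10    -0.20    -0.05]
  [  -0.30     1.00    -0.20    -0.45]
  [   0.00    -0.25     0.85    -0.30]
  [  -0.25    -0.35    -0.20     1.00]
Compute the cofactors C_ij = (−1)^(i+j)·(3×3 minor ij) of I−A; the adjugate is their transpose:
adj(I−A) = Cᵀ =
  [ 0.562625   0.167375   0.211000   0.166750]
  [ 0.347625   0.685375   0.344000   0.429000]
  [ 0.209625   0.323875   0.699250   0.366000]
  [ 0.304250   0.346500   0.313000   0.679500]
det(I−A) = Σ_j (I−A)_1j·C_1j = (0.90)(0.562625) + (-0.10)(0.347625) + (-0.20)(0.209625) + (-0.05)(0.304250) = 0.4144625
(I − A)⁻¹ = adj(I−A) / det(I−A) ≈
  [   1.35748     0.40384     0.50909     0.40233]
  [   0.83874     1.65365     0.82999     1.03508]
  [   0.50578     0.78143     1.68712     0.88307]
  [   0.73408     0.83602     0.75519     1.63947]
The output multiplier for sector j is the column-j sum of the Leontief inverse (I − A)⁻¹ = adj(I−A) / det(I−A).
Column P of adj(I−A): (0.167375, 0.685375, 0.323875, 0.346500); det(I−A) = 0.4144625.
m_P = (0.167375 + 0.685375 + 0.323875 + 0.346500) / 0.4144625 = 1.523125 / 0.4144625 ≈ 3.6749.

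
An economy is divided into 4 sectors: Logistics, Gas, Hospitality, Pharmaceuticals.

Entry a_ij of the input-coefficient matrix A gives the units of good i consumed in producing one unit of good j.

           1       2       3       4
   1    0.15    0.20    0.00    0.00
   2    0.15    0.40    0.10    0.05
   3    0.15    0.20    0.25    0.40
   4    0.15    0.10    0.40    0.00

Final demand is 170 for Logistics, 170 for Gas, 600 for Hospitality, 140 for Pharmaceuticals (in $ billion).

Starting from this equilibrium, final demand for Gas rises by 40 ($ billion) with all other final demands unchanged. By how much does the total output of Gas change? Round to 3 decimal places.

Δx_2 = 80.148

I − A =
  [   0.85    -0.20     0.00     0.00]
  [  -0.15     0.60    -0.10    -0.05]
  [  -0.15    -0.20     0.75    -0.40]
  [  -0.15    -0.10    -0.40     1.00]
Compute the cofactors C_ij = (−1)^(i+j)·(3×3 minor ij) of I−A; the adjugate is their transpose:
adj(I−A) = Cᵀ =
  [ 0.322250   0.118000   0.024000   0.015500]
  [ 0.118125   0.501500   0.102000   0.065875]
  [ 0.162750   0.246000   0.474250   0.202000]
  [ 0.125250   0.166250   0.203500   0.340000]
det(I−A) = Σ_j (I−A)_1j·C_1j = (0.85)(0.322250) + (-0.20)(0.118125) + (0.00)(0.162750) + (0.00)(0.125250) = 0.2502875
(I − A)⁻¹ = adj(I−A) / det(I−A) ≈
  [   1.2875     0.4715     0.0959     0.0619]
  [   0.4720     2.0037     0.4075     0.2632]
  [   0.6503     0.9829     1.8948     0.8071]
  [   0.5004     0.6642     0.8131     1.3584]
Δx = (I − A)⁻¹ Δd with Δd having +40 in the Gas component and 0 elsewhere.
So Δx_2 = L_22 · (+40), where L_22 = adj(I−A)_22 / det(I−A) = 0.501500 / 0.2502875.
Δx_2 = 0.501500 × (+40) / 0.2502875 = 20.06 / 0.2502875 ≈ 80.148.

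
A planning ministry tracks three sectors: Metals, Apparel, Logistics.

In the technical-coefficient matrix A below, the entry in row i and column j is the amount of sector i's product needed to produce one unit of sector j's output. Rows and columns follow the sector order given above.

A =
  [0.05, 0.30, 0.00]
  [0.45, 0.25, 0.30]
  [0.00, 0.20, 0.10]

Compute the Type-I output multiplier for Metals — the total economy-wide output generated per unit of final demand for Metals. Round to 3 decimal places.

I − A =
  [   0.95    -0.30     0.00]
  [  -0.45     0.75    -0.30]
  [   0.00    -0.20     0.90]
Cofactors of I−A, C_ij = (−1)^(i+j)·(minor ij) (rows/columns in the sector order above):
  C_11 = (0.75)(0.90) − (-0.30)(-0.20) = 0.6150
  C_12 = −[(-0.45)(0.90) − (-0.30)(0.00)] = 0.4050
  C_13 = (-0.45)(-0.20) − (0.75)(0.00) = 0.0900
  C_21 = −[(-0.30)(0.90) − (0.00)(-0.20)] = 0.2700
  C_22 = (0.95)(0.90) − (0.00)(0.00) = 0.8550
  C_23 = −[(0.95)(-0.20) − (-0.30)(0.00)] = 0.1900
  C_31 = (-0.30)(-0.30) − (0.00)(0.75) = 0.0900
  C_32 = −[(0.95)(-0.30) − (0.00)(-0.45)] = 0.2850
  C_33 = (0.95)(0.75) − (-0.30)(-0.45) = 0.5775
det(I−A) = Σ_j (I−A)_1j·C_1j = (0.95)(0.6150) + (-0.30)(0.4050) + (0.00)(0.0900) = 0.46275
adj(I−A) = Cᵀ =
  [ 0.6150   0.2700   0.0900]
  [ 0.4050   0.8550   0.2850]
  [ 0.0900   0.1900   0.5775]
(I − A)⁻¹ = adj(I−A) / det(I−A) ≈
  [   1.3290     0.5835     0.1945]
  [   0.8752     1.8476     0.6159]
  [   0.1945     0.4106     1.2480]
The output multiplier for sector j is the column-j sum of the Leontief inverse (I − A)⁻¹ = adj(I−A) / det(I−A).
Column 1 of adj(I−A): (0.6150, 0.4050, 0.0900); det(I−A) = 0.46275.
m_1 = (0.6150 + 0.4050 + 0.0900) / 0.46275 = 1.11 / 0.46275 ≈ 2.399.

m_1 = 2.399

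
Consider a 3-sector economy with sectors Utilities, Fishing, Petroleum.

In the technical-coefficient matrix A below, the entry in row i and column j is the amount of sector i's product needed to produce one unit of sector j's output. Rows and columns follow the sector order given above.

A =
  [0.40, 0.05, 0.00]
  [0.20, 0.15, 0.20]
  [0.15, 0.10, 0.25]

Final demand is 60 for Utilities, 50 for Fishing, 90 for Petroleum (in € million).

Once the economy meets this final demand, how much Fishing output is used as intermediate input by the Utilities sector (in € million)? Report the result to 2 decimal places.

I − A =
  [   0.60    -0.05     0.00]
  [  -0.20     0.85    -0.20]
  [  -0.15    -0.10     0.75]
Cofactors of I−A, C_ij = (−1)^(i+j)·(minor ij) (rows/columns in the sector order above):
  C_11 = (0.85)(0.75) − (-0.20)(-0.10) = 0.6175
  C_12 = −[(-0.20)(0.75) − (-0.20)(-0.15)] = 0.1800
  C_13 = (-0.20)(-0.10) − (0.85)(-0.15) = 0.1475
  C_21 = −[(-0.05)(0.75) − (0.00)(-0.10)] = 0.0375
  C_22 = (0.60)(0.75) − (0.00)(-0.15) = 0.4500
  C_23 = −[(0.60)(-0.10) − (-0.05)(-0.15)] = 0.0675
  C_31 = (-0.05)(-0.20) − (0.00)(0.85) = 0.0100
  C_32 = −[(0.60)(-0.20) − (0.00)(-0.20)] = 0.1200
  C_33 = (0.60)(0.85) − (-0.05)(-0.20) = 0.5000
det(I−A) = Σ_j (I−A)_1j·C_1j = (0.60)(0.6175) + (-0.05)(0.1800) + (0.00)(0.1475) = 0.3615
adj(I−A) = Cᵀ =
  [ 0.6175   0.0375   0.0100]
  [ 0.1800   0.4500   0.1200]
  [ 0.1475   0.0675   0.5000]
(I − A)⁻¹ = adj(I−A) / det(I−A) ≈
  [   1.7082     0.1037     0.0277]
  [   0.4979     1.2448     0.3320]
  [   0.4080     0.1867     1.3831]
First solve x = (I − A)⁻¹ d = adj(I−A)·d / det(I−A); in particular x_U = (0.6175·60 + 0.0375·50 + 0.0100·90) / 0.3615 = 39.825 / 0.3615 ≈ 110.1660.
Intermediate flow from F to U: z_FU = a_FU · x_U = 0.20 × 39.825 / 0.3615 = 7.965 / 0.3615 ≈ 22.03.

z_FU = 22.03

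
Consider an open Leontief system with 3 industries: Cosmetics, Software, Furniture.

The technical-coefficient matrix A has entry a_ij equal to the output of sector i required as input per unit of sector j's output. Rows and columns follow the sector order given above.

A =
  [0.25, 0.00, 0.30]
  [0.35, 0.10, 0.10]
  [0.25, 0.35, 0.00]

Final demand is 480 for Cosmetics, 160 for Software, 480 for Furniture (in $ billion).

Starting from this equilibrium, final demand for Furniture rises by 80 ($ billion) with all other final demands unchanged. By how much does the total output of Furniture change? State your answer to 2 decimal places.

I − A =
  [   0.75     0.00    -0.30]
  [  -0.35     0.90    -0.10]
  [  -0.25    -0.35     1.00]
Cofactors of I−A, C_ij = (−1)^(i+j)·(minor ij) (rows/columns in the sector order above):
  C_11 = (0.90)(1.00) − (-0.10)(-0.35) = 0.8650
  C_12 = −[(-0.35)(1.00) − (-0.10)(-0.25)] = 0.3750
  C_13 = (-0.35)(-0.35) − (0.90)(-0.25) = 0.3475
  C_21 = −[(0.00)(1.00) − (-0.30)(-0.35)] = 0.1050
  C_22 = (0.75)(1.00) − (-0.30)(-0.25) = 0.6750
  C_23 = −[(0.75)(-0.35) − (0.00)(-0.25)] = 0.2625
  C_31 = (0.00)(-0.10) − (-0.30)(0.90) = 0.2700
  C_32 = −[(0.75)(-0.10) − (-0.30)(-0.35)] = 0.1800
  C_33 = (0.75)(0.90) − (0.00)(-0.35) = 0.6750
det(I−A) = Σ_j (I−A)_1j·C_1j = (0.75)(0.8650) + (0.00)(0.3750) + (-0.30)(0.3475) = 0.5445
adj(I−A) = Cᵀ =
  [ 0.8650   0.1050   0.2700]
  [ 0.3750   0.6750   0.1800]
  [ 0.3475   0.2625   0.6750]
(I − A)⁻¹ = adj(I−A) / det(I−A) ≈
  [   1.5886     0.1928     0.4959]
  [   0.6887     1.2397     0.3306]
  [   0.6382     0.4821     1.2397]
Δx = (I − A)⁻¹ Δd with Δd having +80 in the Furniture component and 0 elsewhere.
So Δx_F = L_FF · (+80), where L_FF = adj(I−A)_FF / det(I−A) = 0.6750 / 0.5445.
Δx_F = 0.6750 × (+80) / 0.5445 = 54.00 / 0.5445 ≈ 99.17.

Δx_F = 99.17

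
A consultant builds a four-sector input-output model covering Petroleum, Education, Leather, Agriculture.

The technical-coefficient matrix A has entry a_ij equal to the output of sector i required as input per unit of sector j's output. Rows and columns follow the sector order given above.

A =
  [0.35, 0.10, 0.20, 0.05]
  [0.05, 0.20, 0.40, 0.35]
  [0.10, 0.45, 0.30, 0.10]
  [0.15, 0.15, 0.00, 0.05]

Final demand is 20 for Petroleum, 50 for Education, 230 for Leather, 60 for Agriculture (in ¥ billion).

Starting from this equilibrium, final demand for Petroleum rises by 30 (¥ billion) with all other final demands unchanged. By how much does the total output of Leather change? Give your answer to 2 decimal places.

I − A =
  [   0.65    -0.10    -0.20    -0.05]
  [  -0.05     0.80    -0.40    -0.35]
  [  -0.10    -0.45     0.70    -0.10]
  [  -0.15    -0.15     0.00     0.95]
Compute the cofactors C_ij = (−1)^(i+j)·(3×3 minor ij) of I−A; the adjugate is their transpose:
adj(I−A) = Cᵀ =
  [ 0.31825   0.16025   0.18250   0.09500]
  [ 0.11400   0.40500   0.26400   0.18300]
  [ 0.12850   0.29600   0.44350   0.16250]
  [ 0.06825   0.08925   0.07050   0.21900]
det(I−A) = Σ_j (I−A)_1j·C_1j = (0.65)(0.31825) + (-0.10)(0.11400) + (-0.20)(0.12850) + (-0.05)(0.06825) = 0.16635
(I − A)⁻¹ = adj(I−A) / det(I−A) ≈
  [   1.9131     0.9633     1.0971     0.5711]
  [   0.6853     2.4346     1.5870     1.1001]
  [   0.7725     1.7794     2.6661     0.9769]
  [   0.4103     0.5365     0.4238     1.3165]
Δx = (I − A)⁻¹ Δd with Δd having +30 in the Petroleum component and 0 elsewhere.
So Δx_L = L_LP · (+30), where L_LP = adj(I−A)_LP / det(I−A) = 0.12850 / 0.16635.
Δx_L = 0.12850 × (+30) / 0.16635 = 3.855 / 0.16635 ≈ 23.17.

Δx_L = 23.17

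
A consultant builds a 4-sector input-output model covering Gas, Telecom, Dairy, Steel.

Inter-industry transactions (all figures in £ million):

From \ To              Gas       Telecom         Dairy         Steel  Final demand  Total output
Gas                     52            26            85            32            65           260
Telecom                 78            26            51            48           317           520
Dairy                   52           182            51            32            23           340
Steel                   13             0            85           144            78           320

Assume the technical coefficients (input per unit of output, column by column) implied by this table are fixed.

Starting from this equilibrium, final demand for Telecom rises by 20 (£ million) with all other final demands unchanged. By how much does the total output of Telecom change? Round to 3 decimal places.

Technical coefficients a_ij = z_ij / X_j:
  a_11 = 52/260 = 0.20, a_21 = 78/260 = 0.30, a_31 = 52/260 = 0.20, a_41 = 13/260 = 0.05
  a_12 = 26/520 = 0.05, a_22 = 26/520 = 0.05, a_32 = 182/520 = 0.35, a_42 = 0/520 = 0.00
  a_13 = 85/340 = 0.25, a_23 = 51/340 = 0.15, a_33 = 51/340 = 0.15, a_43 = 85/340 = 0.25
  a_14 = 32/320 = 0.10, a_24 = 48/320 = 0.15, a_34 = 32/320 = 0.10, a_44 = 144/320 = 0.45
I − A =
  [   0.80    -0.05    -0.25    -0.10]
  [  -0.30     0.95    -0.15    -0.15]
  [  -0.20    -0.35     0.85    -0.10]
  [  -0.05     0.00    -0.25     0.55]
Compute the cofactors C_ij = (−1)^(i+j)·(3×3 minor ij) of I−A; the adjugate is their transpose:
adj(I−A) = Cᵀ =
  [ 0.378375   0.079000   0.160375   0.119500]
  [ 0.163875   0.316000   0.145875   0.142500]
  [ 0.169625   0.158000   0.404625   0.147500]
  [ 0.111500   0.079000   0.198500   0.516000]
det(I−A) = Σ_j (I−A)_1j·C_1j = (0.80)(0.378375) + (-0.05)(0.163875) + (-0.25)(0.169625) + (-0.10)(0.111500) = 0.24095
(I − A)⁻¹ = adj(I−A) / det(I−A) ≈
  [   1.5703     0.3279     0.6656     0.4960]
  [   0.6801     1.3115     0.6054     0.5914]
  [   0.7040     0.6557     1.6793     0.6122]
  [   0.4628     0.3279     0.8238     2.1415]
Δx = (I − A)⁻¹ Δd with Δd having +20 in the Telecom component and 0 elsewhere.
So Δx_2 = L_22 · (+20), where L_22 = adj(I−A)_22 / det(I−A) = 0.316000 / 0.24095.
Δx_2 = 0.316000 × (+20) / 0.24095 = 6.32 / 0.24095 ≈ 26.230.

Δx_2 = 26.230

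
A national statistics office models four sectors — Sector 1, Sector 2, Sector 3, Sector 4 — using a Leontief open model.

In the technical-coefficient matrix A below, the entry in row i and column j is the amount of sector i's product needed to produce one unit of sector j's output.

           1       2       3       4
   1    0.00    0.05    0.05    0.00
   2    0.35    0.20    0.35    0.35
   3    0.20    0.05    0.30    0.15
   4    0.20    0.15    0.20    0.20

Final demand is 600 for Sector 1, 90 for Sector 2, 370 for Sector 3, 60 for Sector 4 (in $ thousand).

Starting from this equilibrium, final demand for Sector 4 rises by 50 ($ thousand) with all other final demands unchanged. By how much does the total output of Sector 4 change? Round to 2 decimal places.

Δx_4 = 76.66

I − A =
  [   1.00    -0.05    -0.05     0.00]
  [  -0.35     0.80    -0.35    -0.35]
  [  -0.20    -0.05     0.70    -0.15]
  [  -0.20    -0.15    -0.20     0.80]
Compute the cofactors C_ij = (−1)^(i+j)·(3×3 minor ij) of I−A; the adjugate is their transpose:
adj(I−A) = Cᵀ =
  [ 0.361875   0.029625   0.046875   0.021750]
  [ 0.315000   0.520500   0.367500   0.296625]
  [ 0.166875   0.072000   0.570000   0.138375]
  [ 0.191250   0.123000   0.223125   0.517875]
det(I−A) = Σ_j (I−A)_1j·C_1j = (1.00)(0.361875) + (-0.05)(0.315000) + (-0.05)(0.166875) + (0.00)(0.191250) = 0.33778125
(I − A)⁻¹ = adj(I−A) / det(I−A) ≈
  [   1.0713     0.0877     0.1388     0.0644]
  [   0.9326     1.5409     1.0880     0.8782]
  [   0.4940     0.2132     1.6875     0.4097]
  [   0.5662     0.3641     0.6606     1.5332]
Δx = (I − A)⁻¹ Δd with Δd having +50 in the Sector 4 component and 0 elsewhere.
So Δx_4 = L_44 · (+50), where L_44 = adj(I−A)_44 / det(I−A) = 0.517875 / 0.33778125.
Δx_4 = 0.517875 × (+50) / 0.33778125 = 25.89375 / 0.33778125 ≈ 76.66.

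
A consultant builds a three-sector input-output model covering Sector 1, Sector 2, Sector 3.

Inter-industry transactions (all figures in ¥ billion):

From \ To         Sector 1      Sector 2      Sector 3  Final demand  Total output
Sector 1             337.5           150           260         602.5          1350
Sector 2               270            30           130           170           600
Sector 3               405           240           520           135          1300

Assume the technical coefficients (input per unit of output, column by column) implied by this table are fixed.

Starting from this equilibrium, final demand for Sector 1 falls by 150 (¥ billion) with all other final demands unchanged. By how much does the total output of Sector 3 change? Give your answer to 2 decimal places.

Δx_3 = -190.77

Technical coefficients a_ij = z_ij / X_j:
  a_11 = 337.5/1350 = 0.25, a_21 = 270/1350 = 0.20, a_31 = 405/1350 = 0.30
  a_12 = 150/600 = 0.25, a_22 = 30/600 = 0.05, a_32 = 240/600 = 0.40
  a_13 = 260/1300 = 0.20, a_23 = 130/1300 = 0.10, a_33 = 520/1300 = 0.40
I − A =
  [   0.75    -0.25    -0.20]
  [  -0.20     0.95    -0.10]
  [  -0.30    -0.40     0.60]
Cofactors of I−A, C_ij = (−1)^(i+j)·(minor ij) (rows/columns in the sector order above):
  C_11 = (0.95)(0.60) − (-0.10)(-0.40) = 0.5300
  C_12 = −[(-0.20)(0.60) − (-0.10)(-0.30)] = 0.1500
  C_13 = (-0.20)(-0.40) − (0.95)(-0.30) = 0.3650
  C_21 = −[(-0.25)(0.60) − (-0.20)(-0.40)] = 0.2300
  C_22 = (0.75)(0.60) − (-0.20)(-0.30) = 0.3900
  C_23 = −[(0.75)(-0.40) − (-0.25)(-0.30)] = 0.3750
  C_31 = (-0.25)(-0.10) − (-0.20)(0.95) = 0.2150
  C_32 = −[(0.75)(-0.10) − (-0.20)(-0.20)] = 0.1150
  C_33 = (0.75)(0.95) − (-0.25)(-0.20) = 0.6625
det(I−A) = Σ_j (I−A)_1j·C_1j = (0.75)(0.5300) + (-0.25)(0.1500) + (-0.20)(0.3650) = 0.2870
adj(I−A) = Cᵀ =
  [ 0.5300   0.2300   0.2150]
  [ 0.1500   0.3900   0.1150]
  [ 0.3650   0.3750   0.6625]
(I − A)⁻¹ = adj(I−A) / det(I−A) ≈
  [   1.8467     0.8014     0.7491]
  [   0.5226     1.3589     0.4007]
  [   1.2718     1.3066     2.3084]
Δx = (I − A)⁻¹ Δd with Δd having -150 in the Sector 1 component and 0 elsewhere.
So Δx_3 = L_31 · (-150), where L_31 = adj(I−A)_31 / det(I−A) = 0.3650 / 0.2870.
Δx_3 = 0.3650 × (-150) / 0.2870 = -54.75 / 0.2870 ≈ -190.77.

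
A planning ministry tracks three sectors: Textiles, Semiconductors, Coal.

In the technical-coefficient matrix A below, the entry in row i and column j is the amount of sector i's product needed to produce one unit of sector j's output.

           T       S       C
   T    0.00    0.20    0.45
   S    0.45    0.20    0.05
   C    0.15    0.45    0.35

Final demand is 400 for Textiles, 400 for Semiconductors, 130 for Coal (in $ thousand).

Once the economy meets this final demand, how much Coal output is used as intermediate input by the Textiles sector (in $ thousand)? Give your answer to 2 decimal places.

z_CT = 195.01

I − A =
  [   1.00    -0.20    -0.45]
  [  -0.45     0.80    -0.05]
  [  -0.15    -0.45     0.65]
Cofactors of I−A, C_ij = (−1)^(i+j)·(minor ij) (rows/columns in the sector order above):
  C_11 = (0.80)(0.65) − (-0.05)(-0.45) = 0.4975
  C_12 = −[(-0.45)(0.65) − (-0.05)(-0.15)] = 0.3000
  C_13 = (-0.45)(-0.45) − (0.80)(-0.15) = 0.3225
  C_21 = −[(-0.20)(0.65) − (-0.45)(-0.45)] = 0.3325
  C_22 = (1.00)(0.65) − (-0.45)(-0.15) = 0.5825
  C_23 = −[(1.00)(-0.45) − (-0.20)(-0.15)] = 0.4800
  C_31 = (-0.20)(-0.05) − (-0.45)(0.80) = 0.3700
  C_32 = −[(1.00)(-0.05) − (-0.45)(-0.45)] = 0.2525
  C_33 = (1.00)(0.80) − (-0.20)(-0.45) = 0.7100
det(I−A) = Σ_j (I−A)_1j·C_1j = (1.00)(0.4975) + (-0.20)(0.3000) + (-0.45)(0.3225) = 0.292375
adj(I−A) = Cᵀ =
  [ 0.4975   0.3325   0.3700]
  [ 0.3000   0.5825   0.2525]
  [ 0.3225   0.4800   0.7100]
(I − A)⁻¹ = adj(I−A) / det(I−A) ≈
  [   1.7016     1.1372     1.2655]
  [   1.0261     1.9923     0.8636]
  [   1.1030     1.6417     2.4284]
First solve x = (I − A)⁻¹ d = adj(I−A)·d / det(I−A); in particular x_T = (0.4975·400 + 0.3325·400 + 0.3700·130) / 0.292375 = 380.10 / 0.292375 ≈ 1300.0428.
Intermediate flow from C to T: z_CT = a_CT · x_T = 0.15 × 380.10 / 0.292375 = 57.015 / 0.292375 ≈ 195.01.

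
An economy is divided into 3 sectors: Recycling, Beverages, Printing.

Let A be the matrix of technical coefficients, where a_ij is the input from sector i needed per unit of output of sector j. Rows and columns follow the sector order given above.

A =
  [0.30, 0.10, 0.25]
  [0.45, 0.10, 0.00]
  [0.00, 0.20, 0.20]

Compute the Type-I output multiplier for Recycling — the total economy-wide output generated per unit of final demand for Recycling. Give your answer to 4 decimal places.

m_R = 2.6263

I − A =
  [   0.70    -0.10    -0.25]
  [  -0.45     0.90     0.00]
  [   0.00    -0.20     0.80]
Cofactors of I−A, C_ij = (−1)^(i+j)·(minor ij) (rows/columns in the sector order above):
  C_11 = (0.90)(0.80) − (0.00)(-0.20) = 0.7200
  C_12 = −[(-0.45)(0.80) − (0.00)(0.00)] = 0.3600
  C_13 = (-0.45)(-0.20) − (0.90)(0.00) = 0.0900
  C_21 = −[(-0.10)(0.80) − (-0.25)(-0.20)] = 0.1300
  C_22 = (0.70)(0.80) − (-0.25)(0.00) = 0.5600
  C_23 = −[(0.70)(-0.20) − (-0.10)(0.00)] = 0.1400
  C_31 = (-0.10)(0.00) − (-0.25)(0.90) = 0.2250
  C_32 = −[(0.70)(0.00) − (-0.25)(-0.45)] = 0.1125
  C_33 = (0.70)(0.90) − (-0.10)(-0.45) = 0.5850
det(I−A) = Σ_j (I−A)_1j·C_1j = (0.70)(0.7200) + (-0.10)(0.3600) + (-0.25)(0.0900) = 0.4455
adj(I−A) = Cᵀ =
  [ 0.7200   0.1300   0.2250]
  [ 0.3600   0.5600   0.1125]
  [ 0.0900   0.1400   0.5850]
(I − A)⁻¹ = adj(I−A) / det(I−A) ≈
  [   1.61616     0.29181     0.50505]
  [   0.80808     1.25701     0.25253]
  [   0.20202     0.31425     1.31313]
The output multiplier for sector j is the column-j sum of the Leontief inverse (I − A)⁻¹ = adj(I−A) / det(I−A).
Column R of adj(I−A): (0.7200, 0.3600, 0.0900); det(I−A) = 0.4455.
m_R = (0.7200 + 0.3600 + 0.0900) / 0.4455 = 1.17 / 0.4455 ≈ 2.6263.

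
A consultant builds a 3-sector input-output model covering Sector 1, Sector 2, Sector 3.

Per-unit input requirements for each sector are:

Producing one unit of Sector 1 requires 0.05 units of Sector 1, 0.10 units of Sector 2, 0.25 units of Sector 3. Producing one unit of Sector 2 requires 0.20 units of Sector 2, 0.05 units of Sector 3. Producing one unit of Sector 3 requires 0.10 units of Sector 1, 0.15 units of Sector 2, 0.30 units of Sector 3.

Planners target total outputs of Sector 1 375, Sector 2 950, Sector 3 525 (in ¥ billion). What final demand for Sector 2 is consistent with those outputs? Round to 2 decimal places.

d_2 = 643.75

I − A =
  [   0.95     0.00    -0.10]
  [  -0.10     0.80    -0.15]
  [  -0.25    -0.05     0.70]
d = (I − A) x:
  d_1 = (+0.95)·375 + (+0.00)·950 + (-0.10)·525 = 303.75
  d_2 = (-0.10)·375 + (+0.80)·950 + (-0.15)·525 = 643.75
  d_3 = (-0.25)·375 + (-0.05)·950 + (+0.70)·525 = 226.25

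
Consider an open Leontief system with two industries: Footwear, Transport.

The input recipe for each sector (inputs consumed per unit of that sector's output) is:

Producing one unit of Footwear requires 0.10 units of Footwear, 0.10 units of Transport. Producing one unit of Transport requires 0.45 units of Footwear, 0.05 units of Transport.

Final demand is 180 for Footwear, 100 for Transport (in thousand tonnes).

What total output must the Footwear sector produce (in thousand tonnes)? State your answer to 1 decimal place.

I − A =
  [   0.90    -0.45]
  [  -0.10     0.95]
det(I−A) = (0.90)(0.95) − (-0.45)(-0.10) = 0.8100
adj(I−A) = [[0.95, 0.45], [0.10, 0.90]]
(I − A)⁻¹ = adj(I−A) / det(I−A) ≈
  [   1.1728     0.5556]
  [   0.1235     1.1111]
x = (I − A)⁻¹ d = adj(I−A)·d / det(I−A), with det(I−A) = 0.8100:
  x_F = (0.95·180 + 0.45·100) / 0.8100 = 216.00 / 0.8100 ≈ 266.7
  x_T = (0.10·180 + 0.90·100) / 0.8100 = 108.00 / 0.8100 ≈ 133.3

x_F = 266.7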